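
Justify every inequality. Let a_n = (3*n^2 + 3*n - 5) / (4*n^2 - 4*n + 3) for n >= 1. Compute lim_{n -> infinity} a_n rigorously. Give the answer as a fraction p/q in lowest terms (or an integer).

Divide numerator and denominator by n^2, the highest power:
numerator / n^2 = 3 + 3/n - 5/n^2
denominator / n^2 = 4 - 4/n + 3/n^2
As n -> infinity, all terms of the form c/n^k (k >= 1) tend to 0.
So numerator / n^2 -> 3 and denominator / n^2 -> 4.
Therefore lim a_n = 3/4.

3/4


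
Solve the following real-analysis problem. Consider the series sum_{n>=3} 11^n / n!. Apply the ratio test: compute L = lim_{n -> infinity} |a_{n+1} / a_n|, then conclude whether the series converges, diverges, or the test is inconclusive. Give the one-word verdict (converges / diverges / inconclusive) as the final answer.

Let a_n denote the general term. Form the ratio a_{n+1}/a_n and simplify:
a_{n+1}/a_n = 11/(n + 1)
Take the limit as n -> infinity: L = 0.
Since L = 0 < 1, the ratio test implies the series converges.

converges


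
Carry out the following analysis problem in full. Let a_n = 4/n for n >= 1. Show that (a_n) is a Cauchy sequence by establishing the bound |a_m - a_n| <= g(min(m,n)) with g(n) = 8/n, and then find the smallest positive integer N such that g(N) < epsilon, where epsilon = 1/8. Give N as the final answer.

For any m, n >= 1, by the triangle inequality:
|a_m - a_n| = |4/m - 4/n| <= 4*1/m + 4*1/n <= 8/min(m,n).
So g(n) = 8/n bounds the Cauchy difference. Since g(n) -> 0, (a_n) is Cauchy.
Now solve g(N) < 1/8: 8/N < 1/8 <=> N > 8 / (1/8) = 64.
The smallest integer strictly greater than 64 is N = 65.
Check: g(65) = 8/65 = 8/65 < 1/8; g(64) = 1/8 >= 1/8. So N = 65.

65


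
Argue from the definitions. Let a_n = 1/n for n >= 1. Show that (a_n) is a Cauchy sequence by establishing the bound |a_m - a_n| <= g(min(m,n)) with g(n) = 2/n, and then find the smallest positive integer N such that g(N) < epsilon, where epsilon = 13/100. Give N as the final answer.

For any m, n >= 1, by the triangle inequality:
|a_m - a_n| = |1/m - 1/n| <= 1/m + 1/n <= 2/min(m,n).
So g(n) = 2/n bounds the Cauchy difference. Since g(n) -> 0, (a_n) is Cauchy.
Now solve g(N) < 13/100: 2/N < 13/100 <=> N > 2 / (13/100) = 200/13.
The smallest integer strictly greater than 200/13 is N = 16.
Check: g(16) = 2/16 = 1/8 < 13/100; g(15) = 2/15 >= 13/100. So N = 16.

16


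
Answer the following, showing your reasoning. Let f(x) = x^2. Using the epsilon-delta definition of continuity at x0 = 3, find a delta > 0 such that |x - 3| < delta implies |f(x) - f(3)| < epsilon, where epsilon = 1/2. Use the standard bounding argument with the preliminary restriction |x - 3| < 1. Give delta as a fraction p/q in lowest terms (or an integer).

Factor: |x^2 - (3)^2| = |x - 3| * |x + 3|.
Impose |x - 3| < 1 first. Then |x + 3| = |(x - 3) + 2*(3)| <= |x - 3| + 2*|3| < 1 + 6 = 7.
So |x^2 - (3)^2| < delta * 7.
We need delta * 7 <= 1/2, i.e. delta <= 1/2/7 = 1/14.
Since 1/14 < 1, this is tighter than 1; take delta = 1/14.
So delta = 1/14 works.

1/14


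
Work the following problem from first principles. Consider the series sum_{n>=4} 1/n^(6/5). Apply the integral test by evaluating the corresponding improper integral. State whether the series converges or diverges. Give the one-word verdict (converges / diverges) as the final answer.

Let f(x) = x^(-6/5). Then f is positive, continuous, and decreasing on [4, infinity), so the integral test applies.
Compute the improper integral int_{4}^infinity f(x) dx:
  antiderivative F(x) = -5/x^(1/5).
  As x -> infinity, F(x) -> 0 (since p = 6/5 > 1).
  So int = F(infinity) - F(4) = 0 - (-5*2^(3/5)/2) = 5*2^(3/5)/2.
  Finite, so by the integral test, the series converges.

converges


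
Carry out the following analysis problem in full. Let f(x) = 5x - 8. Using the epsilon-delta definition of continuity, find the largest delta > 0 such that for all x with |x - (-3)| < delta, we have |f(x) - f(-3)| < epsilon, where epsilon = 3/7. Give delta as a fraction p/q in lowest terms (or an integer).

We compute f(-3) = 5*(-3) - 8 = -23.
|f(x) - f(-3)| = |5x - 8 - (-23)| = |5(x - (-3))| = 5|x - (-3)|.
We need 5|x - (-3)| < 3/7, i.e. |x - (-3)| < 3/7 / 5 = 3/35.
So any delta <= 3/35 works. Conversely, if delta > 3/35, then x = -3 + 3/35 satisfies |x - (-3)| = 3/35 < delta but |f(x) - f(-3)| = 5 * 3/35 = 3/7, which is not < 3/7; so no larger delta works.
Hence the largest such delta is 3/35.

3/35


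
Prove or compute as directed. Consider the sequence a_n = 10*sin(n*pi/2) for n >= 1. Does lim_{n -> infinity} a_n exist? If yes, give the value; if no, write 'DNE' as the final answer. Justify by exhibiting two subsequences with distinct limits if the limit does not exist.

Examine the behaviour of a_n along subsequences.
a_{4k+1} = 10*sin(pi/2 + 2k*pi) = 10 -> 10. a_{4k+3} = 10*sin(3pi/2 + 2k*pi) = -10 -> -10.
Since these two subsequential limits are 10 and -10, distinct, the full sequence cannot converge (a convergent sequence has all subsequences tending to the same limit). So lim a_n does not exist.

DNE


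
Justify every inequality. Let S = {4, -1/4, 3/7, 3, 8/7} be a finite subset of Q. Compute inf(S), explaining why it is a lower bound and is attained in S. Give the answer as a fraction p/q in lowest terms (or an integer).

S is finite, so inf(S) = min(S).
Sorted increasing:
-1/4, 3/7, 8/7, 3, 4
The extremum is -1/4.
For every x in S, x >= -1/4. And -1/4 is in S, so it is attained.
Therefore inf(S) = -1/4.

-1/4


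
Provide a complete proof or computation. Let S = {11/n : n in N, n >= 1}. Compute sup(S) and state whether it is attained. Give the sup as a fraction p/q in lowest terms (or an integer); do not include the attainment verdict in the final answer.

Analysis:
- Values: 11, 11/2, 11/3, 11/4, ... strictly decreasing.
- The maximum is 11 (n=1); sup = 11 (attained).
- The set is bounded below by 0; 11/n -> 0 so 0 is the greatest lower bound.
- 0 is not in the set, so inf = 0 is not attained.
Conclusion: sup(S) = 11, attained in S.

11


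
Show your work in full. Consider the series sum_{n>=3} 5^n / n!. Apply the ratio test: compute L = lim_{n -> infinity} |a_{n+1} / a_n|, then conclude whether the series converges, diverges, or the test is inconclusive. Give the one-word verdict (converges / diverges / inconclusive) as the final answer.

Let a_n denote the general term. Form the ratio a_{n+1}/a_n and simplify:
a_{n+1}/a_n = 5/(n + 1)
Take the limit as n -> infinity: L = 0.
Since L = 0 < 1, the ratio test implies the series converges.

converges


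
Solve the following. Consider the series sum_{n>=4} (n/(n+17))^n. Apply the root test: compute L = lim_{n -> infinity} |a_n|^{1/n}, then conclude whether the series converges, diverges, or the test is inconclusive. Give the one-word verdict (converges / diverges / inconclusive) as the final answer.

Let a_n denote the general term. Form |a_n|^(1/n) and simplify:
|a_n|^(1/n) = n/(n + 17)
Take the limit as n -> infinity: L = 1.
Since L = 1, the root test is inconclusive. (In fact a_n = (n/(n+17))^n -> e^(-17) != 0, so the nth-term test shows divergence; but the root test itself gives no conclusion.)

inconclusive


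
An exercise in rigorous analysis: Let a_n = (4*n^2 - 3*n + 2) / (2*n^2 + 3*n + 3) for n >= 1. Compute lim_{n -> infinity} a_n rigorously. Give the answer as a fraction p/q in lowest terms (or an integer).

Divide numerator and denominator by n^2, the highest power:
numerator / n^2 = 4 - 3/n + 2/n^2
denominator / n^2 = 2 + 3/n + 3/n^2
As n -> infinity, all terms of the form c/n^k (k >= 1) tend to 0.
So numerator / n^2 -> 4 and denominator / n^2 -> 2.
Therefore lim a_n = 2.

2


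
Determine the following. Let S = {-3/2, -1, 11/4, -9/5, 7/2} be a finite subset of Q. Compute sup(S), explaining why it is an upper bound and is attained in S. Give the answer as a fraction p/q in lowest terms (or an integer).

S is finite, so sup(S) = max(S).
Sorted decreasing:
7/2, 11/4, -1, -3/2, -9/5
The extremum is 7/2.
For every x in S, x <= 7/2. And 7/2 is in S, so it is attained.
Therefore sup(S) = 7/2.

7/2


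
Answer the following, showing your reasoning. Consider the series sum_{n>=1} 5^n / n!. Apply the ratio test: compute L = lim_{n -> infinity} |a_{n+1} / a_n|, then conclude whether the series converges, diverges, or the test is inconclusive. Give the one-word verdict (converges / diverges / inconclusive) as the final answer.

Let a_n denote the general term. Form the ratio a_{n+1}/a_n and simplify:
a_{n+1}/a_n = 5/(n + 1)
Take the limit as n -> infinity: L = 0.
Since L = 0 < 1, the ratio test implies the series converges.

converges


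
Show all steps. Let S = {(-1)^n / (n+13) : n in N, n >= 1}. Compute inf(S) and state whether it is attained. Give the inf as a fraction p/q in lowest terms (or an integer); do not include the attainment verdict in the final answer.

Analysis:
- Values: -1/14, 1/15, -1/16, 1/17, -1/18, ...
- Positive terms (even n): 1/(2+13), 1/(4+13), ... decreasing -> max = 1/15 (n=2).
- Negative terms (odd n): -1/(1+13), -1/(3+13), ... increasing -> min = -1/14 (n=1).
- So sup = 1/15 (attained at n=2); inf = -1/14 (attained at n=1).
Conclusion: inf(S) = -1/14, attained in S.

-1/14


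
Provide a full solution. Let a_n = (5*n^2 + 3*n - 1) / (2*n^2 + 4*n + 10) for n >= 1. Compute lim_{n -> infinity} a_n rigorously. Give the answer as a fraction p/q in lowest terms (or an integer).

Divide numerator and denominator by n^2, the highest power:
numerator / n^2 = 5 + 3/n - 1/n^2
denominator / n^2 = 2 + 4/n + 10/n^2
As n -> infinity, all terms of the form c/n^k (k >= 1) tend to 0.
So numerator / n^2 -> 5 and denominator / n^2 -> 2.
Therefore lim a_n = 5/2.

5/2


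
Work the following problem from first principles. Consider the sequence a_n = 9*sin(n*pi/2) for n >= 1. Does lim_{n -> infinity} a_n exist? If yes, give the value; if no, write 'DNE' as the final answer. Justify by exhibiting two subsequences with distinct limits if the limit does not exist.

Examine the behaviour of a_n along subsequences.
a_{4k+1} = 9*sin(pi/2 + 2k*pi) = 9 -> 9. a_{4k+3} = 9*sin(3pi/2 + 2k*pi) = -9 -> -9.
Since these two subsequential limits are 9 and -9, distinct, the full sequence cannot converge (a convergent sequence has all subsequences tending to the same limit). So lim a_n does not exist.

DNE


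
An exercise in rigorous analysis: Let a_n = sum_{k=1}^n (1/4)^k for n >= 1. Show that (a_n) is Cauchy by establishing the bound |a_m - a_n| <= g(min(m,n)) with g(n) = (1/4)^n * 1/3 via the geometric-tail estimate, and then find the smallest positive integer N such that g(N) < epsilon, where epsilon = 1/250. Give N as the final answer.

For m > n >= 1: |a_m - a_n| = sum_{k=n+1}^m (1/4)^k < sum_{k=n+1}^infinity (1/4)^k = (1/4)^(n+1) / (1 - 1/4) = (1/4)^n * (1/4) * (4/3) = (1/4)^n * 1/3.
So g(n) = (1/4)^n / 3. Since g(n) -> 0, (a_n) is Cauchy.
Now solve g(N) < 1/250: (1/4)^N / 3 < 1/250 <=> 4^N > 1 / (3 * 1/250) = 250/3.
Check powers of 4: 4^3 = 64 <= 250/3, 4^4 = 256 > 250/3.
So the smallest such N is 4. Check: g(4) = 1/(3 * 256) = 1/768 < 1/250.

4


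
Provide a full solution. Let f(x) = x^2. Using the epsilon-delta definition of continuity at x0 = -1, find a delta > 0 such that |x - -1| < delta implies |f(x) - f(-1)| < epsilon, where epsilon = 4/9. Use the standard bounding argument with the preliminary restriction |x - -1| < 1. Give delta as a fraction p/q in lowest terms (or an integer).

Factor: |x^2 - (-1)^2| = |x - -1| * |x + -1|.
Impose |x - -1| < 1 first. Then |x + -1| = |(x - -1) + 2*(-1)| <= |x - -1| + 2*|-1| < 1 + 2 = 3.
So |x^2 - (-1)^2| < delta * 3.
We need delta * 3 <= 4/9, i.e. delta <= 4/9/3 = 4/27.
Since 4/27 < 1, this is tighter than 1; take delta = 4/27.
So delta = 4/27 works.

4/27


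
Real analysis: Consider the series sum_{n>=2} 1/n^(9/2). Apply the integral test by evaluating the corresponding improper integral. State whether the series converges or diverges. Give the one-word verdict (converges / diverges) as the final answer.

Let f(x) = x^(-9/2). Then f is positive, continuous, and decreasing on [2, infinity), so the integral test applies.
Compute the improper integral int_{2}^infinity f(x) dx:
  antiderivative F(x) = -2/(7*x^(7/2)).
  As x -> infinity, F(x) -> 0 (since p = 9/2 > 1).
  So int = F(infinity) - F(2) = 0 - (-sqrt(2)/56) = sqrt(2)/56.
  Finite, so by the integral test, the series converges.

converges


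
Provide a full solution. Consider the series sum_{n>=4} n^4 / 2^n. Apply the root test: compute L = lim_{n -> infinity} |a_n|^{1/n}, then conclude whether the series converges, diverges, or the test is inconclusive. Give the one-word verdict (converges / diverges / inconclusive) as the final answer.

Let a_n denote the general term. Form |a_n|^(1/n) and simplify:
|a_n|^(1/n) = n^(4/n)/2
Take the limit as n -> infinity: L = 1/2.
Since L = 1/2 < 1, the root test implies convergence.

converges


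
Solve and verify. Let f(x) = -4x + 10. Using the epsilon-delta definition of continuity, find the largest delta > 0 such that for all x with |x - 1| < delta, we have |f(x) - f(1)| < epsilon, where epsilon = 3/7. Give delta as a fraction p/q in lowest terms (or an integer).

We compute f(1) = -4*(1) + 10 = 6.
|f(x) - f(1)| = |-4x + 10 - (6)| = |-4(x - 1)| = 4|x - 1|.
We need 4|x - 1| < 3/7, i.e. |x - 1| < 3/7 / 4 = 3/28.
So any delta <= 3/28 works. Conversely, if delta > 3/28, then x = 1 + 3/28 satisfies |x - 1| = 3/28 < delta but |f(x) - f(1)| = 4 * 3/28 = 3/7, which is not < 3/7; so no larger delta works.
Hence the largest such delta is 3/28.

3/28


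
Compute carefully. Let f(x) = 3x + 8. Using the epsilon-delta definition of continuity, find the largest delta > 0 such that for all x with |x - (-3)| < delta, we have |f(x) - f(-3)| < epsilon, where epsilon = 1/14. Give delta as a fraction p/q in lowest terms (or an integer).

We compute f(-3) = 3*(-3) + 8 = -1.
|f(x) - f(-3)| = |3x + 8 - (-1)| = |3(x - (-3))| = 3|x - (-3)|.
We need 3|x - (-3)| < 1/14, i.e. |x - (-3)| < 1/14 / 3 = 1/42.
So any delta <= 1/42 works. Conversely, if delta > 1/42, then x = -3 + 1/42 satisfies |x - (-3)| = 1/42 < delta but |f(x) - f(-3)| = 3 * 1/42 = 1/14, which is not < 1/14; so no larger delta works.
Hence the largest such delta is 1/42.

1/42


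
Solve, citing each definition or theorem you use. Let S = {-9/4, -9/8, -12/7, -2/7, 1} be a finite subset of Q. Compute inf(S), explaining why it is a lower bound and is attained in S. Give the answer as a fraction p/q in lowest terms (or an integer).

S is finite, so inf(S) = min(S).
Sorted increasing:
-9/4, -12/7, -9/8, -2/7, 1
The extremum is -9/4.
For every x in S, x >= -9/4. And -9/4 is in S, so it is attained.
Therefore inf(S) = -9/4.

-9/4


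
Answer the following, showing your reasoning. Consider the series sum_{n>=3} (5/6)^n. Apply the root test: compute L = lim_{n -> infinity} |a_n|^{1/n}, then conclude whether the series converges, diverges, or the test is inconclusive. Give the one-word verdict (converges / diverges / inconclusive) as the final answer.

Let a_n denote the general term. Form |a_n|^(1/n) and simplify:
|a_n|^(1/n) = 5/6
Take the limit as n -> infinity: L = 5/6.
Since L = 5/6 < 1, the root test implies convergence.

converges


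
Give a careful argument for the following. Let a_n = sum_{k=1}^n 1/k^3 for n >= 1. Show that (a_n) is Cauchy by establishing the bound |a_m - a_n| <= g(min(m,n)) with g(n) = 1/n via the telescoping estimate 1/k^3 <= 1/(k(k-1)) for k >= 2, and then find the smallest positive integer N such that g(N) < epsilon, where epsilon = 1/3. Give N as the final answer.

For m > n >= 1: |a_m - a_n| = sum_{k=n+1}^m 1/k^3.
Use 1/k^3 <= 1/(k(k-1)) = 1/(k-1) - 1/k for k >= 2 (which holds since k^3 >= k^2 >= k(k-1) for k >= 2):
sum_{k=n+1}^m 1/k^3 <= sum_{k=n+1}^m (1/(k-1) - 1/k) = 1/n - 1/m <= 1/n.
By symmetry the same bound holds with n,m swapped, so |a_m - a_n| <= 1/min(m,n) = g(min(m,n)). Since g(n) -> 0, (a_n) is Cauchy.
Now solve g(N) < 1/3: 1/N < 1/3 <=> N > 1/(1/3) = 3.
The smallest integer strictly greater than 3 is N = 4.
Check: g(4) = 1/4 < 1/3; g(3) = 1/3 >= 1/3. So N = 4.

4


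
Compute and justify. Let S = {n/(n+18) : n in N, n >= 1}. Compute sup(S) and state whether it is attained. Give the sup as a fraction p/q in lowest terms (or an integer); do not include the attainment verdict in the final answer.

Analysis:
- Values: 1/19, 1/10, 1/7, 2/11, ... strictly increasing.
- Minimum is 1/19 (n=1); inf = 1/19 (attained).
- n/(n+18) = 1 - 18/(n+18) -> 1 from below as n -> infinity, and never equals 1.
- So sup = 1 (not attained).
Conclusion: sup(S) = 1, not attained in S.

1


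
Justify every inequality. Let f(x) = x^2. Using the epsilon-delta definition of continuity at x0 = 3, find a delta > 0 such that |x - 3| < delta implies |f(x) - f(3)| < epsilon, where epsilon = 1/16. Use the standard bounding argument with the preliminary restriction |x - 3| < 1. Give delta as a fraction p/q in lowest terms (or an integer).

Factor: |x^2 - (3)^2| = |x - 3| * |x + 3|.
Impose |x - 3| < 1 first. Then |x + 3| = |(x - 3) + 2*(3)| <= |x - 3| + 2*|3| < 1 + 6 = 7.
So |x^2 - (3)^2| < delta * 7.
We need delta * 7 <= 1/16, i.e. delta <= 1/16/7 = 1/112.
Since 1/112 < 1, this is tighter than 1; take delta = 1/112.
So delta = 1/112 works.

1/112


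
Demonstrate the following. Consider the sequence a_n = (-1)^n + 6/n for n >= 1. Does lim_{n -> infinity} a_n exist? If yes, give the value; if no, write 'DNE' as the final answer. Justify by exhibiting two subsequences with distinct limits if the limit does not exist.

Examine the behaviour of a_n along subsequences.
a_{2k} = 1 + 6/(2k) -> 1. a_{2k+1} = -1 + 6/(2k+1) -> -1.
Since these two subsequential limits are 1 and -1, distinct, the full sequence cannot converge (a convergent sequence has all subsequences tending to the same limit). So lim a_n does not exist.

DNE


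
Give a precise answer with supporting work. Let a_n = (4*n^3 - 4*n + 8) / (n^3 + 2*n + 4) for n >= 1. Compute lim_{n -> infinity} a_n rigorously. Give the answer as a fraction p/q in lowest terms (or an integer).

Divide numerator and denominator by n^3, the highest power:
numerator / n^3 = 4 - 4/n^2 + 8/n^3
denominator / n^3 = 1 + 2/n^2 + 4/n^3
As n -> infinity, all terms of the form c/n^k (k >= 1) tend to 0.
So numerator / n^3 -> 4 and denominator / n^3 -> 1.
Therefore lim a_n = 4.

4


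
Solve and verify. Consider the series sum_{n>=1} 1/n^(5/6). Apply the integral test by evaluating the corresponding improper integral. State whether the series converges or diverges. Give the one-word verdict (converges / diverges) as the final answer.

Let f(x) = x^(-5/6). Then f is positive, continuous, and decreasing on [1, infinity), so the integral test applies.
Compute the improper integral int_{1}^infinity f(x) dx:
  antiderivative F(x) = 6*x^(1/6).
  As x -> infinity, F(x) -> infinity (since p = 5/6 < 1).
  So the integral diverges. By the integral test, the series diverges.

diverges


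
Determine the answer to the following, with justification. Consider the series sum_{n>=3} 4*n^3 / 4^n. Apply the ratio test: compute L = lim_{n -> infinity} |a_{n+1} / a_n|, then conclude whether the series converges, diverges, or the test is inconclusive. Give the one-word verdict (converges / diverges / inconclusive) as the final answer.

Let a_n denote the general term. Form the ratio a_{n+1}/a_n and simplify:
a_{n+1}/a_n = (n + 1)^3/(4*n^3)
Take the limit as n -> infinity: L = 1/4.
Since L = 1/4 < 1, the ratio test implies the series converges.

converges


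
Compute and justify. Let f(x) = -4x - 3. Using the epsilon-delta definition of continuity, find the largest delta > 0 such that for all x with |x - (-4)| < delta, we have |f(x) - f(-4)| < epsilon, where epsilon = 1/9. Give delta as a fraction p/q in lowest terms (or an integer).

We compute f(-4) = -4*(-4) - 3 = 13.
|f(x) - f(-4)| = |-4x - 3 - (13)| = |-4(x - (-4))| = 4|x - (-4)|.
We need 4|x - (-4)| < 1/9, i.e. |x - (-4)| < 1/9 / 4 = 1/36.
So any delta <= 1/36 works. Conversely, if delta > 1/36, then x = -4 + 1/36 satisfies |x - (-4)| = 1/36 < delta but |f(x) - f(-4)| = 4 * 1/36 = 1/9, which is not < 1/9; so no larger delta works.
Hence the largest such delta is 1/36.

1/36


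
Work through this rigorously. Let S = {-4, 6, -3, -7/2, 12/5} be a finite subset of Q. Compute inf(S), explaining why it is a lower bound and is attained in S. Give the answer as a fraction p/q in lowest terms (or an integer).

S is finite, so inf(S) = min(S).
Sorted increasing:
-4, -7/2, -3, 12/5, 6
The extremum is -4.
For every x in S, x >= -4. And -4 is in S, so it is attained.
Therefore inf(S) = -4.

-4


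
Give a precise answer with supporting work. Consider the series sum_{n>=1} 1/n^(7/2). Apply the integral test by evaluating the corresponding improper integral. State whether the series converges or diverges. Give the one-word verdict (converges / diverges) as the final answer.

Let f(x) = x^(-7/2). Then f is positive, continuous, and decreasing on [1, infinity), so the integral test applies.
Compute the improper integral int_{1}^infinity f(x) dx:
  antiderivative F(x) = -2/(5*x^(5/2)).
  As x -> infinity, F(x) -> 0 (since p = 7/2 > 1).
  So int = F(infinity) - F(1) = 0 - (-2/5) = 2/5.
  Finite, so by the integral test, the series converges.

converges


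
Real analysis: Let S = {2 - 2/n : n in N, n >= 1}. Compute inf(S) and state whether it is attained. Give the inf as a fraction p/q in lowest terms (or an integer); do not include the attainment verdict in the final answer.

Analysis:
- Values: 0, 1, 4/3, 3/2, ... strictly increasing.
- Minimum is 0 (n=1); inf = 0 (attained).
- 2 - 2/n -> 2 from below; sup = 2, not attained.
Conclusion: inf(S) = 0, attained in S.

0


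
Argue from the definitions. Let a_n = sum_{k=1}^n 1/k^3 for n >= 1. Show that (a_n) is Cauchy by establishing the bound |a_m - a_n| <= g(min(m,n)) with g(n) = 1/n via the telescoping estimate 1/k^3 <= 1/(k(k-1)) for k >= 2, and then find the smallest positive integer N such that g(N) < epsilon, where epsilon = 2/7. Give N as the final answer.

For m > n >= 1: |a_m - a_n| = sum_{k=n+1}^m 1/k^3.
Use 1/k^3 <= 1/(k(k-1)) = 1/(k-1) - 1/k for k >= 2 (which holds since k^3 >= k^2 >= k(k-1) for k >= 2):
sum_{k=n+1}^m 1/k^3 <= sum_{k=n+1}^m (1/(k-1) - 1/k) = 1/n - 1/m <= 1/n.
By symmetry the same bound holds with n,m swapped, so |a_m - a_n| <= 1/min(m,n) = g(min(m,n)). Since g(n) -> 0, (a_n) is Cauchy.
Now solve g(N) < 2/7: 1/N < 2/7 <=> N > 1/(2/7) = 7/2.
The smallest integer strictly greater than 7/2 is N = 4.
Check: g(4) = 1/4 < 2/7; g(3) = 1/3 >= 2/7. So N = 4.

4


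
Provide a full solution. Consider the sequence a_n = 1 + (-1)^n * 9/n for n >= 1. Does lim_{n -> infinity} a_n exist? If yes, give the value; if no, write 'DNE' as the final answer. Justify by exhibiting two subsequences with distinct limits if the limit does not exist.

Examine the behaviour of a_n along subsequences.
Even-n subsequence a_{2k} = 1 + 9/(2k) -> 1. Odd-n subsequence a_{2k+1} = 1 - 9/(2k+1) -> 1. Both tend to 1, which suggests the limit is 1; verify directly.
|a_n - 1| = |(-1)^n * 9/n| = 9/n for every n >= 1.
Given epsilon > 0, choose a positive integer N > 9/epsilon. Then for all n >= N, |a_n - 1| = 9/n <= 9/N < epsilon.
So by the definition of the limit, lim a_n exists and equals 1.

1


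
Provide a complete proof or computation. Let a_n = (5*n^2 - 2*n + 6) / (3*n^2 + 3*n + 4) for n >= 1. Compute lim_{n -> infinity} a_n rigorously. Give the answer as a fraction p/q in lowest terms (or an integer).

Divide numerator and denominator by n^2, the highest power:
numerator / n^2 = 5 - 2/n + 6/n^2
denominator / n^2 = 3 + 3/n + 4/n^2
As n -> infinity, all terms of the form c/n^k (k >= 1) tend to 0.
So numerator / n^2 -> 5 and denominator / n^2 -> 3.
Therefore lim a_n = 5/3.

5/3


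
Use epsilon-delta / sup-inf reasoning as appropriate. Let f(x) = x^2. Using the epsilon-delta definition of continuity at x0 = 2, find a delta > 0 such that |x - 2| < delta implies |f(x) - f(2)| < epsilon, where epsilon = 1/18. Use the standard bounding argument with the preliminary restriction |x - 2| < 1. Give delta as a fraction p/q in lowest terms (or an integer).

Factor: |x^2 - (2)^2| = |x - 2| * |x + 2|.
Impose |x - 2| < 1 first. Then |x + 2| = |(x - 2) + 2*(2)| <= |x - 2| + 2*|2| < 1 + 4 = 5.
So |x^2 - (2)^2| < delta * 5.
We need delta * 5 <= 1/18, i.e. delta <= 1/18/5 = 1/90.
Since 1/90 < 1, this is tighter than 1; take delta = 1/90.
So delta = 1/90 works.

1/90


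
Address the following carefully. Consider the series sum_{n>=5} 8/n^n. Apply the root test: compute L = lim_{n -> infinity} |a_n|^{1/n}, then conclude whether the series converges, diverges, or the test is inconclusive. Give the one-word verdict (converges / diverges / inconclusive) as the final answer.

Let a_n denote the general term. Form |a_n|^(1/n) and simplify:
|a_n|^(1/n) = 2^(3/n)/n
Take the limit as n -> infinity: L = 0.
Since L = 0 < 1, the root test implies convergence.

converges


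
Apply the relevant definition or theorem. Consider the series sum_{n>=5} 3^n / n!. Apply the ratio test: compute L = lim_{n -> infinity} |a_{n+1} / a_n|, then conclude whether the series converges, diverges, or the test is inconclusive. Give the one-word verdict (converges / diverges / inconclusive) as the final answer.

Let a_n denote the general term. Form the ratio a_{n+1}/a_n and simplify:
a_{n+1}/a_n = 3/(n + 1)
Take the limit as n -> infinity: L = 0.
Since L = 0 < 1, the ratio test implies the series converges.

converges


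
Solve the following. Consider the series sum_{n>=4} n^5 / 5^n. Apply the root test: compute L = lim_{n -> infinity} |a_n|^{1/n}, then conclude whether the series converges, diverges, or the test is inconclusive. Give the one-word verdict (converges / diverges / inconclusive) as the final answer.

Let a_n denote the general term. Form |a_n|^(1/n) and simplify:
|a_n|^(1/n) = n^(5/n)/5
Take the limit as n -> infinity: L = 1/5.
Since L = 1/5 < 1, the root test implies convergence.

converges


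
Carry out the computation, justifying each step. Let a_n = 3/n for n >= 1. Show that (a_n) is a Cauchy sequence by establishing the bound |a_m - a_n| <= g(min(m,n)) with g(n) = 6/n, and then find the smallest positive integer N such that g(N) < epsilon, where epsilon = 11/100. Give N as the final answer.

For any m, n >= 1, by the triangle inequality:
|a_m - a_n| = |3/m - 3/n| <= 3*1/m + 3*1/n <= 6/min(m,n).
So g(n) = 6/n bounds the Cauchy difference. Since g(n) -> 0, (a_n) is Cauchy.
Now solve g(N) < 11/100: 6/N < 11/100 <=> N > 6 / (11/100) = 600/11.
The smallest integer strictly greater than 600/11 is N = 55.
Check: g(55) = 6/55 = 6/55 < 11/100; g(54) = 1/9 >= 11/100. So N = 55.

55


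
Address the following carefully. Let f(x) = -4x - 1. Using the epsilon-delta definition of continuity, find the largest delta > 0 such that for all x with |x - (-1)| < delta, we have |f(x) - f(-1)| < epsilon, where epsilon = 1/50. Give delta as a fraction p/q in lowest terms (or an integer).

We compute f(-1) = -4*(-1) - 1 = 3.
|f(x) - f(-1)| = |-4x - 1 - (3)| = |-4(x - (-1))| = 4|x - (-1)|.
We need 4|x - (-1)| < 1/50, i.e. |x - (-1)| < 1/50 / 4 = 1/200.
So any delta <= 1/200 works. Conversely, if delta > 1/200, then x = -1 + 1/200 satisfies |x - (-1)| = 1/200 < delta but |f(x) - f(-1)| = 4 * 1/200 = 1/50, which is not < 1/50; so no larger delta works.
Hence the largest such delta is 1/200.

1/200


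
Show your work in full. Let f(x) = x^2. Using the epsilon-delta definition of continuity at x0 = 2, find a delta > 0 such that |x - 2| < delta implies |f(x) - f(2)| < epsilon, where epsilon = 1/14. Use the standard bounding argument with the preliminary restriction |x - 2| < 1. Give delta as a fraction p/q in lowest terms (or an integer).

Factor: |x^2 - (2)^2| = |x - 2| * |x + 2|.
Impose |x - 2| < 1 first. Then |x + 2| = |(x - 2) + 2*(2)| <= |x - 2| + 2*|2| < 1 + 4 = 5.
So |x^2 - (2)^2| < delta * 5.
We need delta * 5 <= 1/14, i.e. delta <= 1/14/5 = 1/70.
Since 1/70 < 1, this is tighter than 1; take delta = 1/70.
So delta = 1/70 works.

1/70


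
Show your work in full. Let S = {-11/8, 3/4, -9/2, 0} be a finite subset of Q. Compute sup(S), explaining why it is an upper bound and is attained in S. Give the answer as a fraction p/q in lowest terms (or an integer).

S is finite, so sup(S) = max(S).
Sorted decreasing:
3/4, 0, -11/8, -9/2
The extremum is 3/4.
For every x in S, x <= 3/4. And 3/4 is in S, so it is attained.
Therefore sup(S) = 3/4.

3/4


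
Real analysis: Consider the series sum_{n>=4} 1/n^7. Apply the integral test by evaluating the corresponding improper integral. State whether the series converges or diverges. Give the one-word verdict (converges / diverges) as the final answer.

Let f(x) = x^(-7). Then f is positive, continuous, and decreasing on [4, infinity), so the integral test applies.
Compute the improper integral int_{4}^infinity f(x) dx:
  antiderivative F(x) = -1/(6*x^6).
  As x -> infinity, F(x) -> 0 (since p = 7 > 1).
  So int = F(infinity) - F(4) = 0 - (-1/24576) = 1/24576.
  Finite, so by the integral test, the series converges.

converges


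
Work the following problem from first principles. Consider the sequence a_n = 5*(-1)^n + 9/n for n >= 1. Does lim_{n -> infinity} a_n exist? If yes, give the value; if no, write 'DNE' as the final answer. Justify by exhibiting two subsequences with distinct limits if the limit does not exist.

Examine the behaviour of a_n along subsequences.
a_{2k} = 5 + 9/(2k) -> 5. a_{2k+1} = -5 + 9/(2k+1) -> -5.
Since these two subsequential limits are 5 and -5, distinct, the full sequence cannot converge (a convergent sequence has all subsequences tending to the same limit). So lim a_n does not exist.

DNE


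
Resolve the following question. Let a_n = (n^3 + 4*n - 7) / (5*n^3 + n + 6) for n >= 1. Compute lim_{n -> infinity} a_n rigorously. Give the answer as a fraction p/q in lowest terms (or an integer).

Divide numerator and denominator by n^3, the highest power:
numerator / n^3 = 1 + 4/n^2 - 7/n^3
denominator / n^3 = 5 + n^(-2) + 6/n^3
As n -> infinity, all terms of the form c/n^k (k >= 1) tend to 0.
So numerator / n^3 -> 1 and denominator / n^3 -> 5.
Therefore lim a_n = 1/5.

1/5


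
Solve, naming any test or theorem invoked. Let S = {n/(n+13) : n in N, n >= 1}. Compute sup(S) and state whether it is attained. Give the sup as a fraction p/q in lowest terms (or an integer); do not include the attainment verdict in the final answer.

Analysis:
- Values: 1/14, 2/15, 3/16, 4/17, ... strictly increasing.
- Minimum is 1/14 (n=1); inf = 1/14 (attained).
- n/(n+13) = 1 - 13/(n+13) -> 1 from below as n -> infinity, and never equals 1.
- So sup = 1 (not attained).
Conclusion: sup(S) = 1, not attained in S.

1


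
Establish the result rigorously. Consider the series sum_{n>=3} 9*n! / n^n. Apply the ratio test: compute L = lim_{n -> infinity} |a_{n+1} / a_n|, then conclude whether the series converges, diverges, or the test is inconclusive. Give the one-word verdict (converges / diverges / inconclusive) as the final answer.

Let a_n denote the general term. Form the ratio a_{n+1}/a_n and simplify:
a_{n+1}/a_n = (n/(n + 1))^n
Take the limit as n -> infinity: L = exp(-1).
Since L = exp(-1) < 1, the ratio test implies the series converges.

converges


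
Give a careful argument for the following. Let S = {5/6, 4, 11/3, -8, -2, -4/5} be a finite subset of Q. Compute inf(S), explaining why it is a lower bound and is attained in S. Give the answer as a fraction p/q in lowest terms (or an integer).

S is finite, so inf(S) = min(S).
Sorted increasing:
-8, -2, -4/5, 5/6, 11/3, 4
The extremum is -8.
For every x in S, x >= -8. And -8 is in S, so it is attained.
Therefore inf(S) = -8.

-8


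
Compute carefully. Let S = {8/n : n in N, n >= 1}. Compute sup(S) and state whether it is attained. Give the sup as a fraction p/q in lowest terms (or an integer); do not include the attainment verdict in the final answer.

Analysis:
- Values: 8, 4, 8/3, 2, ... strictly decreasing.
- The maximum is 8 (n=1); sup = 8 (attained).
- The set is bounded below by 0; 8/n -> 0 so 0 is the greatest lower bound.
- 0 is not in the set, so inf = 0 is not attained.
Conclusion: sup(S) = 8, attained in S.

8


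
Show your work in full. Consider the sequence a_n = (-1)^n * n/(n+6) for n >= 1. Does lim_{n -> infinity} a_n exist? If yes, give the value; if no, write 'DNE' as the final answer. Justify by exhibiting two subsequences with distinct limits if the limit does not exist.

Examine the behaviour of a_n along subsequences.
a_{2k} = 2k/(2k+6) -> 1. a_{2k+1} = -(2k+1)/(2k+7) -> -1.
Since these two subsequential limits are 1 and -1, distinct, the full sequence cannot converge (a convergent sequence has all subsequences tending to the same limit). So lim a_n does not exist.

DNE


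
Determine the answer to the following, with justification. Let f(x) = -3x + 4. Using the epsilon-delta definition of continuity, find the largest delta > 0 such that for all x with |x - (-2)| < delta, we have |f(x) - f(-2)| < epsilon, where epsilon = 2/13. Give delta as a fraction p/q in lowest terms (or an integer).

We compute f(-2) = -3*(-2) + 4 = 10.
|f(x) - f(-2)| = |-3x + 4 - (10)| = |-3(x - (-2))| = 3|x - (-2)|.
We need 3|x - (-2)| < 2/13, i.e. |x - (-2)| < 2/13 / 3 = 2/39.
So any delta <= 2/39 works. Conversely, if delta > 2/39, then x = -2 + 2/39 satisfies |x - (-2)| = 2/39 < delta but |f(x) - f(-2)| = 3 * 2/39 = 2/13, which is not < 2/13; so no larger delta works.
Hence the largest such delta is 2/39.

2/39


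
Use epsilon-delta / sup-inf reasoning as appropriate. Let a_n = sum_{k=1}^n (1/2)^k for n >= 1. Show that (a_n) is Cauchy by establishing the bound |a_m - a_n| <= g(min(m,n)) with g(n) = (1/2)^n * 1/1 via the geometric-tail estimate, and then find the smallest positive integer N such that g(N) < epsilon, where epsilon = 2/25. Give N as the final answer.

For m > n >= 1: |a_m - a_n| = sum_{k=n+1}^m (1/2)^k < sum_{k=n+1}^infinity (1/2)^k = (1/2)^(n+1) / (1 - 1/2) = (1/2)^n * (1/2) * (2/1) = (1/2)^n * 1/1.
So g(n) = (1/2)^n / 1. Since g(n) -> 0, (a_n) is Cauchy.
Now solve g(N) < 2/25: (1/2)^N / 1 < 2/25 <=> 2^N > 1 / (1 * 2/25) = 25/2.
Check powers of 2: 2^3 = 8 <= 25/2, 2^4 = 16 > 25/2.
So the smallest such N is 4. Check: g(4) = 1/(1 * 16) = 1/16 < 2/25.

4


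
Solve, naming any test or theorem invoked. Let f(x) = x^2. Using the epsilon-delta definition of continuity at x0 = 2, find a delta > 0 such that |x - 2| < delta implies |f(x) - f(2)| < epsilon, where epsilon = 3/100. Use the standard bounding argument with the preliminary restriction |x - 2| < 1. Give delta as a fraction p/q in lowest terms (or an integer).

Factor: |x^2 - (2)^2| = |x - 2| * |x + 2|.
Impose |x - 2| < 1 first. Then |x + 2| = |(x - 2) + 2*(2)| <= |x - 2| + 2*|2| < 1 + 4 = 5.
So |x^2 - (2)^2| < delta * 5.
We need delta * 5 <= 3/100, i.e. delta <= 3/100/5 = 3/500.
Since 3/500 < 1, this is tighter than 1; take delta = 3/500.
So delta = 3/500 works.

3/500


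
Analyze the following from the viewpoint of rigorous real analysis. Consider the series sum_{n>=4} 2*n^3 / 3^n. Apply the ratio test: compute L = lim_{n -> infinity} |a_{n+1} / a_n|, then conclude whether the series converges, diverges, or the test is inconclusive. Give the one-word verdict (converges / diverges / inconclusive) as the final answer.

Let a_n denote the general term. Form the ratio a_{n+1}/a_n and simplify:
a_{n+1}/a_n = (n + 1)^3/(3*n^3)
Take the limit as n -> infinity: L = 1/3.
Since L = 1/3 < 1, the ratio test implies the series converges.

converges


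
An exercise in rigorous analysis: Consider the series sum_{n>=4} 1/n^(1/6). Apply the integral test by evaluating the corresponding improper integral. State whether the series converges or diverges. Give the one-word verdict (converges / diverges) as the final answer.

Let f(x) = x^(-1/6). Then f is positive, continuous, and decreasing on [4, infinity), so the integral test applies.
Compute the improper integral int_{4}^infinity f(x) dx:
  antiderivative F(x) = 6*x^(5/6)/5.
  As x -> infinity, F(x) -> infinity (since p = 1/6 < 1).
  So the integral diverges. By the integral test, the series diverges.

diverges


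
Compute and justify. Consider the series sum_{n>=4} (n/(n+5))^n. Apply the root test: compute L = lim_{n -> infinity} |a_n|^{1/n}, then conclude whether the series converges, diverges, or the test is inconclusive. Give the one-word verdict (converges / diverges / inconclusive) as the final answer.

Let a_n denote the general term. Form |a_n|^(1/n) and simplify:
|a_n|^(1/n) = n/(n + 5)
Take the limit as n -> infinity: L = 1.
Since L = 1, the root test is inconclusive. (In fact a_n = (n/(n+5))^n -> e^(-5) != 0, so the nth-term test shows divergence; but the root test itself gives no conclusion.)

inconclusive


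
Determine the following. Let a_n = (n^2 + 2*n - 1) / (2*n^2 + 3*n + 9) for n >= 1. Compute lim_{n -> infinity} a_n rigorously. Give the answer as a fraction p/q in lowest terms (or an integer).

Divide numerator and denominator by n^2, the highest power:
numerator / n^2 = 1 + 2/n - 1/n^2
denominator / n^2 = 2 + 3/n + 9/n^2
As n -> infinity, all terms of the form c/n^k (k >= 1) tend to 0.
So numerator / n^2 -> 1 and denominator / n^2 -> 2.
Therefore lim a_n = 1/2.

1/2


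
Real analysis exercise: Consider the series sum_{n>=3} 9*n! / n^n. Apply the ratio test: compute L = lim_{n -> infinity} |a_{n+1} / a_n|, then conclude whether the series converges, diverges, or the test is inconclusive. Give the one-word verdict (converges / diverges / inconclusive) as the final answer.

Let a_n denote the general term. Form the ratio a_{n+1}/a_n and simplify:
a_{n+1}/a_n = (n/(n + 1))^n
Take the limit as n -> infinity: L = exp(-1).
Since L = exp(-1) < 1, the ratio test implies the series converges.

converges


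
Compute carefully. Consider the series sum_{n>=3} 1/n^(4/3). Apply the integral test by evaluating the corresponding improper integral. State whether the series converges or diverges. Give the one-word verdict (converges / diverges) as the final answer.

Let f(x) = x^(-4/3). Then f is positive, continuous, and decreasing on [3, infinity), so the integral test applies.
Compute the improper integral int_{3}^infinity f(x) dx:
  antiderivative F(x) = -3/x^(1/3).
  As x -> infinity, F(x) -> 0 (since p = 4/3 > 1).
  So int = F(infinity) - F(3) = 0 - (-3^(2/3)) = 3^(2/3).
  Finite, so by the integral test, the series converges.

converges


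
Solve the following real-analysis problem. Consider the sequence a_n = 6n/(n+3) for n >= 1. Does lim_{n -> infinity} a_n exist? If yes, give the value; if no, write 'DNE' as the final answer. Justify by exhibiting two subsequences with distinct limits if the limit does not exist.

Examine the behaviour of a_n along subsequences.
Even-n subsequence a_{2k} = 6(2k)/(2k+3) -> 6. Odd-n subsequence a_{2k+1} = 6(2k+1)/(2k+4) -> 6. Both tend to 6, which suggests the limit is 6; verify directly.
|a_n - 6| = |6n - 6(n+3)| / (n+3) = 18/(n+3) < 18/n for every n >= 1.
Given epsilon > 0, choose a positive integer N > 18/epsilon. Then for all n >= N, |a_n - 6| < 18/n <= 18/N < epsilon.
So by the definition of the limit, lim a_n exists and equals 6.

6


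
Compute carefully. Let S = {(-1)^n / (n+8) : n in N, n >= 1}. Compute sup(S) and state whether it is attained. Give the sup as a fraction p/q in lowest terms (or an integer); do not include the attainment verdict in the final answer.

Analysis:
- Values: -1/9, 1/10, -1/11, 1/12, -1/13, ...
- Positive terms (even n): 1/(2+8), 1/(4+8), ... decreasing -> max = 1/10 (n=2).
- Negative terms (odd n): -1/(1+8), -1/(3+8), ... increasing -> min = -1/9 (n=1).
- So sup = 1/10 (attained at n=2); inf = -1/9 (attained at n=1).
Conclusion: sup(S) = 1/10, attained in S.

1/10


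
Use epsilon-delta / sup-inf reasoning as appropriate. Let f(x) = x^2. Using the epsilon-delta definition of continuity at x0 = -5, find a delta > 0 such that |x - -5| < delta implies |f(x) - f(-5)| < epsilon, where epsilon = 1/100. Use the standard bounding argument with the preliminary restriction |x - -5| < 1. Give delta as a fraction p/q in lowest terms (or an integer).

Factor: |x^2 - (-5)^2| = |x - -5| * |x + -5|.
Impose |x - -5| < 1 first. Then |x + -5| = |(x - -5) + 2*(-5)| <= |x - -5| + 2*|-5| < 1 + 10 = 11.
So |x^2 - (-5)^2| < delta * 11.
We need delta * 11 <= 1/100, i.e. delta <= 1/100/11 = 1/1100.
Since 1/1100 < 1, this is tighter than 1; take delta = 1/1100.
So delta = 1/1100 works.

1/1100
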